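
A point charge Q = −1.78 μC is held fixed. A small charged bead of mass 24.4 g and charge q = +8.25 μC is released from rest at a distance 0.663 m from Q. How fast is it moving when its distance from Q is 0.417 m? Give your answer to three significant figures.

3.10 m/s

Only the electrostatic force acts, so mechanical energy is conserved: ½mv² = U₁ − U₂ = kQq(1/r₁ − 1/r₂).
U₁ − U₂ = (8.99×10⁹ N·m²/C²)(-1.78×10⁻⁶ C)(8.25×10⁻⁶ C)(1/0.663 − 1/0.417) = 0.117 J.
v = √(2·0.117/0.0244) = 3.10 m/s.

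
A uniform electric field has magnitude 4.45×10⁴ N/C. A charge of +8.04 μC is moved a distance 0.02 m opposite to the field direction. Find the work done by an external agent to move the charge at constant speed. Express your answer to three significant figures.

7.16×10⁻³ J

The potential change for a displacement 0.02 m opposite to the field direction is ΔV = +Ed = 890 V.
W_ext = qΔV = 7.16×10⁻³ J.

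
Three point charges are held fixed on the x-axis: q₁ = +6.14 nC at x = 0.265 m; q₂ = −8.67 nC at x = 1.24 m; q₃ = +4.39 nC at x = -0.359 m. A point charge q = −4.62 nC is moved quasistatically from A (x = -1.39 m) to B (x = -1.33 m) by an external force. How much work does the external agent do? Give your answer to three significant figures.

For quasistatic motion the external work equals the change in potential energy: W_ext = qΔV = q(V_B − V_A).
At A: distances to the source charges are 1.65 m, 2.63 m, 1.03 m; V_A = Σ kqᵢ/rᵢ = 42.0 V.
At B: distances to the source charges are 1.60 m, 2.57 m, 0.971 m; V_B = Σ kqᵢ/rᵢ = 44.9 V.
ΔV = V_B − V_A = 2.93 V.
W_ext = qΔV = (-4.62×10⁻⁹ C)(2.93 V) = -1.35×10⁻⁸ J.

-1.35×10⁻⁸ J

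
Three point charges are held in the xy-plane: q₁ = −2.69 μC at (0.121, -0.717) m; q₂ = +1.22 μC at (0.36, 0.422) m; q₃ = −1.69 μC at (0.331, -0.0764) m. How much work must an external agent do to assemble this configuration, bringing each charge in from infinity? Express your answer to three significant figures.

The assembly work is the sum of pairwise potential energies, U = Σ_{i<j} kqᵢqⱼ/rᵢⱼ.
Pair separations: r₁₂ = 1.16 m, r₁₃ = 0.674 m, r₂₃ = 0.499 m.
U = (-0.0254) + (0.0606) + (-0.0371) = -1.85×10⁻³ J.

-1.85×10⁻³ J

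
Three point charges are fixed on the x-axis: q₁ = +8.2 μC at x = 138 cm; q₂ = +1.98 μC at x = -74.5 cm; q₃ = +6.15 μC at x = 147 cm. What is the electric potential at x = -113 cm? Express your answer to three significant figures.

Electric potential is a scalar, so the contributions from each charge add algebraically: V = Σ kqᵢ/rᵢ.
Distances from the field point to each charge: r₁ = 2.51 m, r₂ = 0.385 m, r₃ = 2.60 m.
V = k[(8.20×10⁻⁶)/(2.51) + (1.98×10⁻⁶)/(0.385) + (6.15×10⁻⁶)/(2.60)] = 9.69×10⁴ V.

9.69×10⁴ V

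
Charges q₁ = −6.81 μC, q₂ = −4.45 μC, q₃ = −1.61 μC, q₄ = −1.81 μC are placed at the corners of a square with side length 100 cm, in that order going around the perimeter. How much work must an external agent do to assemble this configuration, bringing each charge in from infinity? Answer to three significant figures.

0.595 J

The work to assemble the configuration equals its total potential energy, U = Σ kqᵢqⱼ/rᵢⱼ over all pairs.
The four side pairs have separation 1.00 m and the two diagonal pairs 1.41 m.
Summing all 6 pair terms gives U = 0.595 J.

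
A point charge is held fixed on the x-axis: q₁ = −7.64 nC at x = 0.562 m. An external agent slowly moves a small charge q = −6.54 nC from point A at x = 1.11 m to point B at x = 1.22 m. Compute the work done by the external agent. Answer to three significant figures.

-1.37×10⁻⁷ J

For quasistatic motion the external work equals the change in potential energy: W_ext = qΔV = q(V_B − V_A).
At A: distance to the source charge is 0.548 m; V_A = kq₁/r = -125 V.
At B: distance to the source charge is 0.658 m; V_B = kq₁/r = -104 V.
ΔV = V_B − V_A = 21.0 V.
W_ext = qΔV = (-6.54×10⁻⁹ C)(21.0 V) = -1.37×10⁻⁷ J.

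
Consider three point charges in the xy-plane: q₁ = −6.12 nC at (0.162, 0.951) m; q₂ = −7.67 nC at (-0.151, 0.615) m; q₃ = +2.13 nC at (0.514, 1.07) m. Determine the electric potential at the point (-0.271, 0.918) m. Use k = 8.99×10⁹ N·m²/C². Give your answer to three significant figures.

Electric potential is a scalar, so the contributions from each charge add algebraically: V = Σ kqᵢ/rᵢ.
Distances from the field point to each charge: r₁ = 0.434 m, r₂ = 0.326 m, r₃ = 0.800 m.
V = k[(-6.12×10⁻⁹)/(0.434) + (-7.67×10⁻⁹)/(0.326) + (2.13×10⁻⁹)/(0.800)] = -314 V.

-314 V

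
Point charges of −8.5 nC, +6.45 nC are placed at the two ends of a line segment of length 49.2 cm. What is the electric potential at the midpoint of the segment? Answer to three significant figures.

The total potential is the scalar sum of each charge's contribution, V = Σ kqᵢ/rᵢ.
Each charge is 0.246 m from the midpoint.
V = k[(-8.50×10⁻⁹)/(0.246) + (6.45×10⁻⁹)/(0.246)] = -74.9 V.

-74.9 V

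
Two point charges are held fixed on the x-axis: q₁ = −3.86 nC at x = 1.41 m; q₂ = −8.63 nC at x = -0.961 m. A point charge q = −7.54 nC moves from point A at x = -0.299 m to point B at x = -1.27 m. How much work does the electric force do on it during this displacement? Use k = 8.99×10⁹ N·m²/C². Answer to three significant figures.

The work done by the electric force is W_field = −ΔU = −q(V_B − V_A) = q(V_A − V_B).
At A: distances to the source charges are 1.71 m, 0.662 m; V_A = Σ kqᵢ/rᵢ = -138 V.
At B: distances to the source charges are 2.68 m, 0.309 m; V_B = Σ kqᵢ/rᵢ = -264 V.
ΔV = V_B − V_A = -127 V.
W_field = −qΔV = −(-7.54×10⁻⁹ C)(-127 V) = -9.54×10⁻⁷ J.

-9.54×10⁻⁷ J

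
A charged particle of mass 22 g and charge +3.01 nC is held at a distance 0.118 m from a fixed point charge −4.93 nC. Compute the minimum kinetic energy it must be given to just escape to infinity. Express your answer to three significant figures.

To just escape, total mechanical energy must reach zero at infinity: ½mv²_min + U = 0, so ½mv²_min = −U = |kQq|/r.
|U| = |kQq|/r = (8.99×10⁹ N·m²/C²)(4.93×10⁻⁹)(3.01×10⁻⁹)/(0.118) = 1.13×10⁻⁶ J.

1.13×10⁻⁶ J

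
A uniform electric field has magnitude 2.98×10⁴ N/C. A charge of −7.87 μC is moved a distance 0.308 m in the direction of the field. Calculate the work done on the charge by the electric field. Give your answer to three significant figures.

The potential change for a displacement 0.308 m in the direction of the field is ΔV = −Ed = -9180 V.
W_field = −qΔV = -0.0722 J.

-0.0722 J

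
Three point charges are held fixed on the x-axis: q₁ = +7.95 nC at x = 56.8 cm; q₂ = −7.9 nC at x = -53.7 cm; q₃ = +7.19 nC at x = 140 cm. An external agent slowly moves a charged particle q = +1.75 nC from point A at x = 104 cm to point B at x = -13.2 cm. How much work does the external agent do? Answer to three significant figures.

For quasistatic motion the external work equals the change in potential energy: W_ext = qΔV = q(V_B − V_A).
At A: distances to the source charges are 0.472 m, 1.58 m, 0.360 m; V_A = Σ kqᵢ/rᵢ = 286 V.
At B: distances to the source charges are 0.700 m, 0.405 m, 1.53 m; V_B = Σ kqᵢ/rᵢ = -31.1 V.
ΔV = V_B − V_A = -317 V.
W_ext = qΔV = (1.75×10⁻⁹ C)(-317 V) = -5.55×10⁻⁷ J.

-5.55×10⁻⁷ J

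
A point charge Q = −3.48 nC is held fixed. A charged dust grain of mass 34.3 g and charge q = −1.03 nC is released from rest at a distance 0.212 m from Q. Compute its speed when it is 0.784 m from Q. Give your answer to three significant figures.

Only the electrostatic force acts, so mechanical energy is conserved: ½mv² = U₁ − U₂ = kQq(1/r₁ − 1/r₂).
U₁ − U₂ = (8.99×10⁹ N·m²/C²)(-3.48×10⁻⁹ C)(-1.03×10⁻⁹ C)(1/0.212 − 1/0.784) = 1.11×10⁻⁷ J.
v = √(2·1.11×10⁻⁷/0.0343) = 2.54×10⁻³ m/s.

2.54×10⁻³ m/s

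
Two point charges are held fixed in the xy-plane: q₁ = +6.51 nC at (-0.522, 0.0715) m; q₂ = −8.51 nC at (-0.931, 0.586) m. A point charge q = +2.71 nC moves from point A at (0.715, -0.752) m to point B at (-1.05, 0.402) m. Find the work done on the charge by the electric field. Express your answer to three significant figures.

7.01×10⁻⁷ J

The work done by the electric force is W_field = −ΔU = −q(V_B − V_A) = q(V_A − V_B).
At A: distances to the source charges are 1.49 m, 2.12 m; V_A = Σ kqᵢ/rᵢ = 3.32 V.
At B: distances to the source charges are 0.623 m, 0.219 m; V_B = Σ kqᵢ/rᵢ = -255 V.
ΔV = V_B − V_A = -258 V.
W_field = −qΔV = −(2.71×10⁻⁹ C)(-258 V) = 7.01×10⁻⁷ J.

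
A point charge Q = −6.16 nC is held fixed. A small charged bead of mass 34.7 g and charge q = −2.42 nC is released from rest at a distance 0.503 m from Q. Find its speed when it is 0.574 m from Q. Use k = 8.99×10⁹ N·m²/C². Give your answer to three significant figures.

Only the electrostatic force acts, so mechanical energy is conserved: ½mv² = U₁ − U₂ = kQq(1/r₁ − 1/r₂).
U₁ − U₂ = (8.99×10⁹ N·m²/C²)(-6.16×10⁻⁹ C)(-2.42×10⁻⁹ C)(1/0.503 − 1/0.574) = 3.30×10⁻⁸ J.
v = √(2·3.30×10⁻⁸/0.0347) = 1.38×10⁻³ m/s.

1.38×10⁻³ m/s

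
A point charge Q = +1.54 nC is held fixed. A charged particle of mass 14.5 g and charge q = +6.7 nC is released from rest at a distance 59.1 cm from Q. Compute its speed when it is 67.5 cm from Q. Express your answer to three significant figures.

Only the electrostatic force acts, so mechanical energy is conserved: ½mv² = U₁ − U₂ = kQq(1/r₁ − 1/r₂).
U₁ − U₂ = (8.99×10⁹ N·m²/C²)(1.54×10⁻⁹ C)(6.70×10⁻⁹ C)(1/0.591 − 1/0.675) = 1.95×10⁻⁸ J.
v = √(2·1.95×10⁻⁸/0.0145) = 1.64×10⁻³ m/s.

1.64×10⁻³ m/s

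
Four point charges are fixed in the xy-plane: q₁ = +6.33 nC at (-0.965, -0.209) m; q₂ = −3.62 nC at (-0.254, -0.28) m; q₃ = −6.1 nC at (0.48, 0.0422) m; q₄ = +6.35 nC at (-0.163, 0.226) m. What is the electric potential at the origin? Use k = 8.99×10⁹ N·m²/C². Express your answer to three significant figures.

The total potential is the scalar sum of each charge's contribution, V = Σ kqᵢ/rᵢ.
Distances from the field point to each charge: r₁ = 0.987 m, r₂ = 0.378 m, r₃ = 0.482 m, r₄ = 0.279 m.
V = k[(6.33×10⁻⁹)/(0.987) + (-3.62×10⁻⁹)/(0.378) + (-6.10×10⁻⁹)/(0.482) + (6.35×10⁻⁹)/(0.279)] = 62.6 V.

62.6 V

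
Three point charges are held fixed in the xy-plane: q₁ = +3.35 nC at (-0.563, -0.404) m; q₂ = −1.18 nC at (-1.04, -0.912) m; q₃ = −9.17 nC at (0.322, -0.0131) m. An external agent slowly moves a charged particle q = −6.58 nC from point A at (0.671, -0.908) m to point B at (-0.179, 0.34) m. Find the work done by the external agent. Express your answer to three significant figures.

For quasistatic motion the external work equals the change in potential energy: W_ext = qΔV = q(V_B − V_A).
At A: distances to the source charges are 1.33 m, 1.71 m, 0.961 m; V_A = Σ kqᵢ/rᵢ = -69.4 V.
At B: distances to the source charges are 0.837 m, 1.52 m, 0.613 m; V_B = Σ kqᵢ/rᵢ = -106 V.
ΔV = V_B − V_A = -36.1 V.
W_ext = qΔV = (-6.58×10⁻⁹ C)(-36.1 V) = 2.37×10⁻⁷ J.

2.37×10⁻⁷ J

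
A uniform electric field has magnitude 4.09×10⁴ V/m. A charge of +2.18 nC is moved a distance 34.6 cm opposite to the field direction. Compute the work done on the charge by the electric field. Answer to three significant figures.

-3.09×10⁻⁵ J

The potential change for a displacement 34.6 cm opposite to the field direction is ΔV = +Ed = 1.42×10⁴ V.
W_field = −qΔV = -3.09×10⁻⁵ J.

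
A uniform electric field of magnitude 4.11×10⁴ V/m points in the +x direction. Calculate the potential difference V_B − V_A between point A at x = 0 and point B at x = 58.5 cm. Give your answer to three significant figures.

-2.40×10⁴ V

In a uniform field, potential decreases in the direction of E: V_B − V_A = −E·Δx.
V_B − V_A = −(4.11×10⁴ V/m)(0.585 m) = -2.40×10⁴ V.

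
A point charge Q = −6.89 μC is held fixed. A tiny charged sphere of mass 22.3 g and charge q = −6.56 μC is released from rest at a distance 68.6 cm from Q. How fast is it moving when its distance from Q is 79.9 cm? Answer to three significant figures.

2.74 m/s

Only the electrostatic force acts, so mechanical energy is conserved: ½mv² = U₁ − U₂ = kQq(1/r₁ − 1/r₂).
U₁ − U₂ = (8.99×10⁹ N·m²/C²)(-6.89×10⁻⁶ C)(-6.56×10⁻⁶ C)(1/0.686 − 1/0.799) = 0.0838 J.
v = √(2·0.0838/0.0223) = 2.74 m/s.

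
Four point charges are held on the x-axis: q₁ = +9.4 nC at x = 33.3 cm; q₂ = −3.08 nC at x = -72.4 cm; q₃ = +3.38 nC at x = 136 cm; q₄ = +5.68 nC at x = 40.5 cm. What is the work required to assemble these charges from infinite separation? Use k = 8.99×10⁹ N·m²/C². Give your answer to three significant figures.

The work to assemble the configuration equals its total potential energy, U = Σ kqᵢqⱼ/rᵢⱼ over all pairs.
Pair separations: r₁₂ = 1.06 m, r₁₃ = 1.03 m, r₁₄ = 0.0720 m, r₂₃ = 2.08 m, r₂₄ = 1.13 m, r₃₄ = 0.955 m.
Summing all 6 pair terms gives U = 6.69×10⁻⁶ J.

6.69×10⁻⁶ J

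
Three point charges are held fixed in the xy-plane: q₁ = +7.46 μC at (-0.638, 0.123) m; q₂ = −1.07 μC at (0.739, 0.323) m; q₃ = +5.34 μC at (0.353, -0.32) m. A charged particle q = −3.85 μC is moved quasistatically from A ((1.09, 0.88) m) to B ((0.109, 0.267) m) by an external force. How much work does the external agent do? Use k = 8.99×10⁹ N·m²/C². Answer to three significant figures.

For quasistatic motion the external work equals the change in potential energy: W_ext = qΔV = q(V_B − V_A).
At A: distances to the source charges are 1.89 m, 0.658 m, 1.41 m; V_A = Σ kqᵢ/rᵢ = 5.50×10⁴ V.
At B: distances to the source charges are 0.761 m, 0.632 m, 0.636 m; V_B = Σ kqᵢ/rᵢ = 1.48×10⁵ V.
ΔV = V_B − V_A = 9.34×10⁴ V.
W_ext = qΔV = (-3.85×10⁻⁶ C)(9.34×10⁴ V) = -0.360 J.

-0.360 J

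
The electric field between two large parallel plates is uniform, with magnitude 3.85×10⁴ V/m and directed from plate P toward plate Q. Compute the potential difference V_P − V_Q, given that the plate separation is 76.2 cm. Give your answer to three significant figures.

In a uniform field, potential decreases in the direction of E: ΔV = −E·d for a displacement d parallel to E.
Going from Q to P is a displacement of 76.2 cm opposite to the field, so V_P − V_Q = +Ed = 2.93×10⁴ V.

2.93×10⁴ V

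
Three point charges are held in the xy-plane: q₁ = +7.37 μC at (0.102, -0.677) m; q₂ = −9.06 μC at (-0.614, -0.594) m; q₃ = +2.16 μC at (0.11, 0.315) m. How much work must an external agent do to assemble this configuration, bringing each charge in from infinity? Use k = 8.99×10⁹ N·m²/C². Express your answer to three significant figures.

The assembly work is the sum of pairwise potential energies, U = Σ_{i<j} kqᵢqⱼ/rᵢⱼ.
Pair separations: r₁₂ = 0.721 m, r₁₃ = 0.992 m, r₂₃ = 1.16 m.
U = (-0.833) + (0.144) + (-0.151) = -0.840 J.

-0.840 J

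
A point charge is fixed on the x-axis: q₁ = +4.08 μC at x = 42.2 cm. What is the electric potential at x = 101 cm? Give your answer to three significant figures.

6.24×10⁴ V

The total potential is the scalar sum of each charge's contribution, V = Σ kqᵢ/rᵢ.
V = k[(4.08×10⁻⁶)/(0.588)] = 6.24×10⁴ V.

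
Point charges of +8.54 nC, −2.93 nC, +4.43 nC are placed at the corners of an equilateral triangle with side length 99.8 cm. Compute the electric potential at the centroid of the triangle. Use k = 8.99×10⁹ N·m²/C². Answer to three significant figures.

157 V

The total potential is the scalar sum of each charge's contribution, V = Σ kqᵢ/rᵢ.
The distance from each vertex to the centroid is a/√3 = 0.576 m.
V = k[(8.54×10⁻⁹)/(0.576) + (-2.93×10⁻⁹)/(0.576) + (4.43×10⁻⁹)/(0.576)] = 157 V.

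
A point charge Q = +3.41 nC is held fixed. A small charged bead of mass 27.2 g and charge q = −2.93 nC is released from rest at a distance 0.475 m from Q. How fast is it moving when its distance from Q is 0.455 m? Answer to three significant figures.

7.82×10⁻⁴ m/s

Only the electrostatic force acts, so mechanical energy is conserved: ½mv² = U₁ − U₂ = kQq(1/r₁ − 1/r₂).
U₁ − U₂ = (8.99×10⁹ N·m²/C²)(3.41×10⁻⁹ C)(-2.93×10⁻⁹ C)(1/0.475 − 1/0.455) = 8.31×10⁻⁹ J.
v = √(2·8.31×10⁻⁹/0.0272) = 7.82×10⁻⁴ m/s.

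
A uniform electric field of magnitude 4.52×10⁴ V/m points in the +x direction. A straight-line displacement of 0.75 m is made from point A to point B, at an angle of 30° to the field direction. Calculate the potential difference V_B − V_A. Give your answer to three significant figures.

Only the component of displacement along E changes the potential: ΔV = −E·d·cosθ.
ΔV = −(4.52×10⁴ V/m)(0.750 m)cos30° = -2.94×10⁴ V.

-2.94×10⁴ V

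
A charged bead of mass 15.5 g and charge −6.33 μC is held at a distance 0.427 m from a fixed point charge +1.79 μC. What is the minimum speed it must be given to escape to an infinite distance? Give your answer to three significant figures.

5.55 m/s

To just escape, total mechanical energy must reach zero at infinity: ½mv²_min + U = 0, so ½mv²_min = −U = |kQq|/r.
|U| = |kQq|/r = (8.99×10⁹ N·m²/C²)(1.79×10⁻⁶)(6.33×10⁻⁶)/(0.427) = 0.239 J.
v_min = √(2|U|/m) = √(2·0.239/0.0155) = 5.55 m/s.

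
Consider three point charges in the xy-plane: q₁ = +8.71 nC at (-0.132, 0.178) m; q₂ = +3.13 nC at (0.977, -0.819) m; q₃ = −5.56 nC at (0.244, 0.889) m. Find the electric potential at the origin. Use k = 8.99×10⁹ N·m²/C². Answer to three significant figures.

321 V

The total potential is the scalar sum of each charge's contribution, V = Σ kqᵢ/rᵢ.
Distances from the field point to each charge: r₁ = 0.222 m, r₂ = 1.27 m, r₃ = 0.922 m.
V = k[(8.71×10⁻⁹)/(0.222) + (3.13×10⁻⁹)/(1.27) + (-5.56×10⁻⁹)/(0.922)] = 321 V.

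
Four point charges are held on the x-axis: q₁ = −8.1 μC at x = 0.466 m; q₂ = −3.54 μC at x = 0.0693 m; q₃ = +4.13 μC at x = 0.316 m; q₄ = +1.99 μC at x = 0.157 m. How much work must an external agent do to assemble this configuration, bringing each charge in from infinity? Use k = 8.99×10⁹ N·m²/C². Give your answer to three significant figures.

-2.61 J

The assembly work is the sum of pairwise potential energies, U = Σ_{i<j} kqᵢqⱼ/rᵢⱼ.
Pair separations: r₁₂ = 0.397 m, r₁₃ = 0.150 m, r₁₄ = 0.309 m, r₂₃ = 0.247 m, r₂₄ = 0.0877 m, r₃₄ = 0.159 m.
Summing all 6 pair terms gives U = -2.61 J.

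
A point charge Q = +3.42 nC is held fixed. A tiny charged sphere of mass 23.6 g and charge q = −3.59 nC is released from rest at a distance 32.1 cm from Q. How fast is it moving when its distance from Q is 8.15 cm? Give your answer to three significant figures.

9.25×10⁻³ m/s

Only the electrostatic force acts, so mechanical energy is conserved: ½mv² = U₁ − U₂ = kQq(1/r₁ − 1/r₂).
U₁ − U₂ = (8.99×10⁹ N·m²/C²)(3.42×10⁻⁹ C)(-3.59×10⁻⁹ C)(1/0.321 − 1/0.0815) = 1.01×10⁻⁶ J.
v = √(2·1.01×10⁻⁶/0.0236) = 9.25×10⁻³ m/s.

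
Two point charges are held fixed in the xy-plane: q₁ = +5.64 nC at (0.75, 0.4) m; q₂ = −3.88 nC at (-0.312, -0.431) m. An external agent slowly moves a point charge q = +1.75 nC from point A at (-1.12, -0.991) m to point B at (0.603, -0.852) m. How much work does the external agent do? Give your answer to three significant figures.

For quasistatic motion the external work equals the change in potential energy: W_ext = qΔV = q(V_B − V_A).
At A: distances to the source charges are 2.33 m, 0.983 m; V_A = Σ kqᵢ/rᵢ = -13.7 V.
At B: distances to the source charges are 1.26 m, 1.01 m; V_B = Σ kqᵢ/rᵢ = 5.59 V.
ΔV = V_B − V_A = 19.3 V.
W_ext = qΔV = (1.75×10⁻⁹ C)(19.3 V) = 3.38×10⁻⁸ J.

3.38×10⁻⁸ J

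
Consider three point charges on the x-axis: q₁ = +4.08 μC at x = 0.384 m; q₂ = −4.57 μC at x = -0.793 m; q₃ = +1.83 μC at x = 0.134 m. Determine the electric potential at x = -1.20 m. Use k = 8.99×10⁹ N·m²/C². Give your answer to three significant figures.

The total potential is the scalar sum of each charge's contribution, V = Σ kqᵢ/rᵢ.
Distances from the field point to each charge: r₁ = 1.58 m, r₂ = 0.407 m, r₃ = 1.33 m.
V = k[(4.08×10⁻⁶)/(1.58) + (-4.57×10⁻⁶)/(0.407) + (1.83×10⁻⁶)/(1.33)] = -6.55×10⁴ V.

-6.55×10⁴ V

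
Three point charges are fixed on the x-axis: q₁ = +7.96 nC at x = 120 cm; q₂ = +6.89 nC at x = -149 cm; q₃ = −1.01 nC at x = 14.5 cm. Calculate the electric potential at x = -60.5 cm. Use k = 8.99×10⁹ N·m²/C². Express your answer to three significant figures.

97.5 V

The total potential is the scalar sum of each charge's contribution, V = Σ kqᵢ/rᵢ.
Distances from the field point to each charge: r₁ = 1.80 m, r₂ = 0.885 m, r₃ = 0.750 m.
V = k[(7.96×10⁻⁹)/(1.80) + (6.89×10⁻⁹)/(0.885) + (-1.01×10⁻⁹)/(0.750)] = 97.5 V.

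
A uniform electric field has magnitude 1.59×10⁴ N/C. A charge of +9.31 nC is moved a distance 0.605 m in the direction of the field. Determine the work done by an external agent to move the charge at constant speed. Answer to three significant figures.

-8.96×10⁻⁵ J

The potential change for a displacement 0.605 m in the direction of the field is ΔV = −Ed = -9620 V.
W_ext = qΔV = -8.96×10⁻⁵ J.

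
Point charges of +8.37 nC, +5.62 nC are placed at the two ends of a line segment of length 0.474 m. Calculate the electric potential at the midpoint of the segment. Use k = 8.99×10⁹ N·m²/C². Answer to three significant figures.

531 V

The total potential is the scalar sum of each charge's contribution, V = Σ kqᵢ/rᵢ.
Each charge is 0.237 m from the midpoint.
V = k[(8.37×10⁻⁹)/(0.237) + (5.62×10⁻⁹)/(0.237)] = 531 V.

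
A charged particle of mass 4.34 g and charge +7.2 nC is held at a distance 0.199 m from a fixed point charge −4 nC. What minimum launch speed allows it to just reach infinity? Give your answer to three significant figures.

0.0245 m/s

To just escape, total mechanical energy must reach zero at infinity: ½mv²_min + U = 0, so ½mv²_min = −U = |kQq|/r.
|U| = |kQq|/r = (8.99×10⁹ N·m²/C²)(4.00×10⁻⁹)(7.20×10⁻⁹)/(0.199) = 1.30×10⁻⁶ J.
v_min = √(2|U|/m) = √(2·1.30×10⁻⁶/4.34×10⁻³) = 0.0245 m/s.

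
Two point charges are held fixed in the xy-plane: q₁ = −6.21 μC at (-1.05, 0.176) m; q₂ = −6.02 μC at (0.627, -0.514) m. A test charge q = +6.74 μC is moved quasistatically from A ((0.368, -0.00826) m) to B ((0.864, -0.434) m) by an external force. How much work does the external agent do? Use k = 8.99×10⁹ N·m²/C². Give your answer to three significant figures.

For quasistatic motion the external work equals the change in potential energy: W_ext = qΔV = q(V_B − V_A).
At A: distances to the source charges are 1.43 m, 0.568 m; V_A = Σ kqᵢ/rᵢ = -1.34×10⁵ V.
At B: distances to the source charges are 2.01 m, 0.250 m; V_B = Σ kqᵢ/rᵢ = -2.44×10⁵ V.
ΔV = V_B − V_A = -1.10×10⁵ V.
W_ext = qΔV = (6.74×10⁻⁶ C)(-1.10×10⁵ V) = -0.740 J.

-0.740 J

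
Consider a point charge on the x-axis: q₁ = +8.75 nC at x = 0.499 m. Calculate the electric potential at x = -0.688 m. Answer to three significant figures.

Electric potential is a scalar, so the contributions from each charge add algebraically: V = Σ kqᵢ/rᵢ.
V = k[(8.75×10⁻⁹)/(1.19)] = 66.3 V.

66.3 V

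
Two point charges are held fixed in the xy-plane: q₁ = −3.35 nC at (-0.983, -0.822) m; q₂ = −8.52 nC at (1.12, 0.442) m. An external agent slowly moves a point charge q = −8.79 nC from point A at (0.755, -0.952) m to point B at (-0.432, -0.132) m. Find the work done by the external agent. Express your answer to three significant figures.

8.76×10⁻⁸ J

For quasistatic motion the external work equals the change in potential energy: W_ext = qΔV = q(V_B − V_A).
At A: distances to the source charges are 1.74 m, 1.44 m; V_A = Σ kqᵢ/rᵢ = -70.4 V.
At B: distances to the source charges are 0.883 m, 1.65 m; V_B = Σ kqᵢ/rᵢ = -80.4 V.
ΔV = V_B − V_A = -9.96 V.
W_ext = qΔV = (-8.79×10⁻⁹ C)(-9.96 V) = 8.76×10⁻⁸ J.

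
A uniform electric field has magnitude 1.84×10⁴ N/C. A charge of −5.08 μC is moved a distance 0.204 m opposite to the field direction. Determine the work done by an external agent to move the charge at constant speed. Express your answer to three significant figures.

The potential change for a displacement 0.204 m opposite to the field direction is ΔV = +Ed = 3750 V.
W_ext = qΔV = -0.0191 J.

-0.0191 J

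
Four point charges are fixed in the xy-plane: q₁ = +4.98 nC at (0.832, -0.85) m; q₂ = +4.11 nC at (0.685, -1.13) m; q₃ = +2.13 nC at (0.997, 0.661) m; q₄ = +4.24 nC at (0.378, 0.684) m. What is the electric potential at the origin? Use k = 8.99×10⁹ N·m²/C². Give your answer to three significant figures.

130 V

Electric potential is a scalar, so the contributions from each charge add algebraically: V = Σ kqᵢ/rᵢ.
Distances from the field point to each charge: r₁ = 1.19 m, r₂ = 1.32 m, r₃ = 1.20 m, r₄ = 0.781 m.
V = k[(4.98×10⁻⁹)/(1.19) + (4.11×10⁻⁹)/(1.32) + (2.13×10⁻⁹)/(1.20) + (4.24×10⁻⁹)/(0.781)] = 130 V.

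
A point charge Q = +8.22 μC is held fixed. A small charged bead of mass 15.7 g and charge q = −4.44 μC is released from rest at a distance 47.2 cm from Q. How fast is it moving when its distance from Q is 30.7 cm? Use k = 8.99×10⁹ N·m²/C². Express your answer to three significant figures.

6.90 m/s

Only the electrostatic force acts, so mechanical energy is conserved: ½mv² = U₁ − U₂ = kQq(1/r₁ − 1/r₂).
U₁ − U₂ = (8.99×10⁹ N·m²/C²)(8.22×10⁻⁶ C)(-4.44×10⁻⁶ C)(1/0.472 − 1/0.307) = 0.374 J.
v = √(2·0.374/0.0157) = 6.90 m/s.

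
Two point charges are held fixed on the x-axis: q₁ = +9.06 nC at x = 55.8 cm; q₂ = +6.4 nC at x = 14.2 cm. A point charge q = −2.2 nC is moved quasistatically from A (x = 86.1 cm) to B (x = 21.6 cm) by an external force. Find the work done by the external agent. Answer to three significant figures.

For quasistatic motion the external work equals the change in potential energy: W_ext = qΔV = q(V_B − V_A).
At A: distances to the source charges are 0.303 m, 0.719 m; V_A = Σ kqᵢ/rᵢ = 349 V.
At B: distances to the source charges are 0.342 m, 0.0740 m; V_B = Σ kqᵢ/rᵢ = 1020 V.
ΔV = V_B − V_A = 667 V.
W_ext = qΔV = (-2.20×10⁻⁹ C)(667 V) = -1.47×10⁻⁶ J.

-1.47×10⁻⁶ J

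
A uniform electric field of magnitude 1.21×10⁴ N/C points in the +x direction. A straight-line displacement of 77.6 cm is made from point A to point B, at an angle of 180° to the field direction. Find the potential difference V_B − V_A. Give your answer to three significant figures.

Only the component of displacement along E changes the potential: ΔV = −E·d·cosθ.
ΔV = −(1.21×10⁴ V/m)(0.776 m)cos180° = 9390 V.

9390 V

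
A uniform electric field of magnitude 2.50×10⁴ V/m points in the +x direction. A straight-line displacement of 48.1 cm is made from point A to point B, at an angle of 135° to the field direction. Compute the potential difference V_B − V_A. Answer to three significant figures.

Only the component of displacement along E changes the potential: ΔV = −E·d·cosθ.
ΔV = −(2.50×10⁴ V/m)(0.481 m)cos135° = 8500 V.

8500 V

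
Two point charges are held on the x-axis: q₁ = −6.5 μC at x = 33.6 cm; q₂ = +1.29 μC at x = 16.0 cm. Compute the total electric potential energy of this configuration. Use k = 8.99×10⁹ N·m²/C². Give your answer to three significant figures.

The assembly work is the sum of pairwise potential energies, U = Σ_{i<j} kqᵢqⱼ/rᵢⱼ.
Pair separations: r₁₂ = 0.176 m.
U = (-0.428) = -0.428 J.

-0.428 J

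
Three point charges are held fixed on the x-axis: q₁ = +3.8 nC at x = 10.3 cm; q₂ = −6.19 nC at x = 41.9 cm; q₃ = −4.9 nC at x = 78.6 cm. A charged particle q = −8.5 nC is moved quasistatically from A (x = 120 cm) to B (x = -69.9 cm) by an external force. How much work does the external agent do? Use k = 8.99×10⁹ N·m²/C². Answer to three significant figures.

For quasistatic motion the external work equals the change in potential energy: W_ext = qΔV = q(V_B − V_A).
At A: distances to the source charges are 1.10 m, 0.781 m, 0.414 m; V_A = Σ kqᵢ/rᵢ = -147 V.
At B: distances to the source charges are 0.802 m, 1.12 m, 1.48 m; V_B = Σ kqᵢ/rᵢ = -36.8 V.
ΔV = V_B − V_A = 110 V.
W_ext = qΔV = (-8.50×10⁻⁹ C)(110 V) = -9.32×10⁻⁷ J.

-9.32×10⁻⁷ J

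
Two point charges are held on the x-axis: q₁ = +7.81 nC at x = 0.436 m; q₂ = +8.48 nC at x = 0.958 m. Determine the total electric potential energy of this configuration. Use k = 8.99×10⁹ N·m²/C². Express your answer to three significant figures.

1.14×10⁻⁶ J

The work to assemble the configuration equals its total potential energy, U = Σ kqᵢqⱼ/rᵢⱼ over all pairs.
Pair separations: r₁₂ = 0.522 m.
U = (1.14×10⁻⁶) = 1.14×10⁻⁶ J.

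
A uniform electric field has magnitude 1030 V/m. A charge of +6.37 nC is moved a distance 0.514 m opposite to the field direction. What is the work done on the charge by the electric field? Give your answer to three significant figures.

-3.37×10⁻⁶ J

The potential change for a displacement 0.514 m opposite to the field direction is ΔV = +Ed = 529 V.
W_field = −qΔV = -3.37×10⁻⁶ J.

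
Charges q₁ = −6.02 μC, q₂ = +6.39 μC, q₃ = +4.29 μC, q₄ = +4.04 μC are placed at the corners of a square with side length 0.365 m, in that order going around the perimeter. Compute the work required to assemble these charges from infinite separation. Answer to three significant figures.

-0.445 J

The assembly work is the sum of pairwise potential energies, U = Σ_{i<j} kqᵢqⱼ/rᵢⱼ.
The four side pairs have separation 0.365 m and the two diagonal pairs 0.516 m.
Summing all 6 pair terms gives U = -0.445 J.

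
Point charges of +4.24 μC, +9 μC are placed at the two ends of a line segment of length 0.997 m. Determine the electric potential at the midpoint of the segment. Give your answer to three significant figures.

2.39×10⁵ V

The total potential is the scalar sum of each charge's contribution, V = Σ kqᵢ/rᵢ.
Each charge is 0.498 m from the midpoint.
V = k[(4.24×10⁻⁶)/(0.498) + (9.00×10⁻⁶)/(0.498)] = 2.39×10⁵ V.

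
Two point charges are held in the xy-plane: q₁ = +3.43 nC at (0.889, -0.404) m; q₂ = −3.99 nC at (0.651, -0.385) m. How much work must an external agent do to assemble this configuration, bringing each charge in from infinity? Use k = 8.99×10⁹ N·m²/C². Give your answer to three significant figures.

-5.15×10⁻⁷ J

The work to assemble the configuration equals its total potential energy, U = Σ kqᵢqⱼ/rᵢⱼ over all pairs.
Pair separations: r₁₂ = 0.239 m.
U = (-5.15×10⁻⁷) = -5.15×10⁻⁷ J.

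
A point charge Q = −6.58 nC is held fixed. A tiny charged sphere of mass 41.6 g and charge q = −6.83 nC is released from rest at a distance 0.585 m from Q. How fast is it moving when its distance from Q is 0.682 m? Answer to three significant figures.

2.17×10⁻³ m/s

Only the electrostatic force acts, so mechanical energy is conserved: ½mv² = U₁ − U₂ = kQq(1/r₁ − 1/r₂).
U₁ − U₂ = (8.99×10⁹ N·m²/C²)(-6.58×10⁻⁹ C)(-6.83×10⁻⁹ C)(1/0.585 − 1/0.682) = 9.82×10⁻⁸ J.
v = √(2·9.82×10⁻⁸/0.0416) = 2.17×10⁻³ m/s.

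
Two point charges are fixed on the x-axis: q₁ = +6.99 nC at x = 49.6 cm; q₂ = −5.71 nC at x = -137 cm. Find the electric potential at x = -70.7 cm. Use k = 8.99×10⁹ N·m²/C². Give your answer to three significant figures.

Electric potential is a scalar, so the contributions from each charge add algebraically: V = Σ kqᵢ/rᵢ.
Distances from the field point to each charge: r₁ = 1.20 m, r₂ = 0.663 m.
V = k[(6.99×10⁻⁹)/(1.20) + (-5.71×10⁻⁹)/(0.663)] = -25.2 V.

-25.2 V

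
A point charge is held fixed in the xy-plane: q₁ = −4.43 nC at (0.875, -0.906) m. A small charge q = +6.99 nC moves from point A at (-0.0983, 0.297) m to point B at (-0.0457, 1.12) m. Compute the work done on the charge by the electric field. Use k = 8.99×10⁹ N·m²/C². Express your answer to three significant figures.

-5.48×10⁻⁸ J

The work done by the electric force is W_field = −ΔU = −q(V_B − V_A) = q(V_A − V_B).
At A: distance to the source charge is 1.55 m; V_A = kq₁/r = -25.7 V.
At B: distance to the source charge is 2.23 m; V_B = kq₁/r = -17.9 V.
ΔV = V_B − V_A = 7.84 V.
W_field = −qΔV = −(6.99×10⁻⁹ C)(7.84 V) = -5.48×10⁻⁸ J.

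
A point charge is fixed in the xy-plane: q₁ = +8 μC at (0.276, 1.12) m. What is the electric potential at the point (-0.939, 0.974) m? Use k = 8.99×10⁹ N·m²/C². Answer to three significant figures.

5.88×10⁴ V

The total potential is the scalar sum of each charge's contribution, V = Σ kqᵢ/rᵢ.
Distances from the field point to each charge: r₁ = 1.22 m.
V = k[(8.00×10⁻⁶)/(1.22)] = 5.88×10⁴ V.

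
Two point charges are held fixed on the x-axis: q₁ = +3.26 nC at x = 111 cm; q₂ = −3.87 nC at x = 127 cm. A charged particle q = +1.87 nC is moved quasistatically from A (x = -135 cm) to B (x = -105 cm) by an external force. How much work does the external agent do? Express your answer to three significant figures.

-1.17×10⁻¹⁰ J

For quasistatic motion the external work equals the change in potential energy: W_ext = qΔV = q(V_B − V_A).
At A: distances to the source charges are 2.46 m, 2.62 m; V_A = Σ kqᵢ/rᵢ = -1.37 V.
At B: distances to the source charges are 2.16 m, 2.32 m; V_B = Σ kqᵢ/rᵢ = -1.43 V.
ΔV = V_B − V_A = -0.0625 V.
W_ext = qΔV = (1.87×10⁻⁹ C)(-0.0625 V) = -1.17×10⁻¹⁰ J.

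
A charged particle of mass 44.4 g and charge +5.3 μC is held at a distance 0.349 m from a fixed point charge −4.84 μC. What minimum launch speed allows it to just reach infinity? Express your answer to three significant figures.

5.46 m/s

To just escape, total mechanical energy must reach zero at infinity: ½mv²_min + U = 0, so ½mv²_min = −U = |kQq|/r.
|U| = |kQq|/r = (8.99×10⁹ N·m²/C²)(4.84×10⁻⁶)(5.30×10⁻⁶)/(0.349) = 0.661 J.
v_min = √(2|U|/m) = √(2·0.661/0.0444) = 5.46 m/s.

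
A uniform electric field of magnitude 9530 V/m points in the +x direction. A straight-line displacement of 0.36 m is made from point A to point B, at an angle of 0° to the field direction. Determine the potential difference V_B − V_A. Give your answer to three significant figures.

Only the component of displacement along E changes the potential: ΔV = −E·d·cosθ.
ΔV = −(9530 V/m)(0.360 m)cos0° = -3430 V.

-3430 V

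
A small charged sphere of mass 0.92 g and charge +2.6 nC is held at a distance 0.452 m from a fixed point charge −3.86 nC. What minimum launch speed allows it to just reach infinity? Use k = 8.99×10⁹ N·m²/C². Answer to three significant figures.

0.0208 m/s

To just escape, total mechanical energy must reach zero at infinity: ½mv²_min + U = 0, so ½mv²_min = −U = |kQq|/r.
|U| = |kQq|/r = (8.99×10⁹ N·m²/C²)(3.86×10⁻⁹)(2.60×10⁻⁹)/(0.452) = 2.00×10⁻⁷ J.
v_min = √(2|U|/m) = √(2·2.00×10⁻⁷/9.20×10⁻⁴) = 0.0208 m/s.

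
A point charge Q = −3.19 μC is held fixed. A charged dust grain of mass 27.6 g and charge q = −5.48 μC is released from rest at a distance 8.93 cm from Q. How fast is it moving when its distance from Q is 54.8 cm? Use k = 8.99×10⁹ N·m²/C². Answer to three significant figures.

Only the electrostatic force acts, so mechanical energy is conserved: ½mv² = U₁ − U₂ = kQq(1/r₁ − 1/r₂).
U₁ − U₂ = (8.99×10⁹ N·m²/C²)(-3.19×10⁻⁶ C)(-5.48×10⁻⁶ C)(1/0.0893 − 1/0.548) = 1.47 J.
v = √(2·1.47/0.0276) = 10.3 m/s.

10.3 m/s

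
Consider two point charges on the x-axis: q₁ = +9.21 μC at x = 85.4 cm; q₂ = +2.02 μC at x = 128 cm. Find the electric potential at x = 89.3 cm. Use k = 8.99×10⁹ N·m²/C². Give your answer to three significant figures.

The total potential is the scalar sum of each charge's contribution, V = Σ kqᵢ/rᵢ.
Distances from the field point to each charge: r₁ = 0.0390 m, r₂ = 0.387 m.
V = k[(9.21×10⁻⁶)/(0.0390) + (2.02×10⁻⁶)/(0.387)] = 2.17×10⁶ V.

2.17×10⁶ V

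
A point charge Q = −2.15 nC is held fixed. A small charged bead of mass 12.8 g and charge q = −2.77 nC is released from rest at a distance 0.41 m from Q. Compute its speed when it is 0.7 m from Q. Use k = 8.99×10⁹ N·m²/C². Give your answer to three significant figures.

2.91×10⁻³ m/s

Only the electrostatic force acts, so mechanical energy is conserved: ½mv² = U₁ − U₂ = kQq(1/r₁ − 1/r₂).
U₁ − U₂ = (8.99×10⁹ N·m²/C²)(-2.15×10⁻⁹ C)(-2.77×10⁻⁹ C)(1/0.410 − 1/0.700) = 5.41×10⁻⁸ J.
v = √(2·5.41×10⁻⁸/0.0128) = 2.91×10⁻³ m/s.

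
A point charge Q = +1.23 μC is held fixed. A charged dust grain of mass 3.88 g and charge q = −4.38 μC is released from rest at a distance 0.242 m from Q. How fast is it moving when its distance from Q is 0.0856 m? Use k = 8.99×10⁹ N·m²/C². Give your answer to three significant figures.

Only the electrostatic force acts, so mechanical energy is conserved: ½mv² = U₁ − U₂ = kQq(1/r₁ − 1/r₂).
U₁ − U₂ = (8.99×10⁹ N·m²/C²)(1.23×10⁻⁶ C)(-4.38×10⁻⁶ C)(1/0.242 − 1/0.0856) = 0.366 J.
v = √(2·0.366/3.88×10⁻³) = 13.7 m/s.

13.7 m/s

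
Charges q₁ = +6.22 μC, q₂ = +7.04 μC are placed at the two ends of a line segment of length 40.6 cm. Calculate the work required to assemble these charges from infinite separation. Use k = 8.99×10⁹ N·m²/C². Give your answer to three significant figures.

0.970 J

The assembly work is the sum of pairwise potential energies, U = Σ_{i<j} kqᵢqⱼ/rᵢⱼ.
The separation is r = 0.406 m.
U = (0.970) = 0.970 J.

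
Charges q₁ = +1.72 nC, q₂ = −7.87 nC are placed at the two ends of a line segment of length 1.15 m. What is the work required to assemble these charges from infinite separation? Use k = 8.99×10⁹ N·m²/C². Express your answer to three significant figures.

-1.06×10⁻⁷ J

The work to assemble the configuration equals its total potential energy, U = Σ kqᵢqⱼ/rᵢⱼ over all pairs.
The separation is r = 1.15 m.
U = (-1.06×10⁻⁷) = -1.06×10⁻⁷ J.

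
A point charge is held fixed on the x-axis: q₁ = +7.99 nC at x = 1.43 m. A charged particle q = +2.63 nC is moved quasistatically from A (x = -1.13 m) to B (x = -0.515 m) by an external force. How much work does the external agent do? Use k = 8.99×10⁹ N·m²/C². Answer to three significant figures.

For quasistatic motion the external work equals the change in potential energy: W_ext = qΔV = q(V_B − V_A).
At A: distance to the source charge is 2.56 m; V_A = kq₁/r = 28.1 V.
At B: distance to the source charge is 1.94 m; V_B = kq₁/r = 36.9 V.
ΔV = V_B − V_A = 8.87 V.
W_ext = qΔV = (2.63×10⁻⁹ C)(8.87 V) = 2.33×10⁻⁸ J.

2.33×10⁻⁸ J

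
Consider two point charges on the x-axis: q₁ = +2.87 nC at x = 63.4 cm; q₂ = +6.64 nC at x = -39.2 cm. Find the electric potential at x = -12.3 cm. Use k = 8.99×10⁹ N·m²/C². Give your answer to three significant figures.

Electric potential is a scalar, so the contributions from each charge add algebraically: V = Σ kqᵢ/rᵢ.
Distances from the field point to each charge: r₁ = 0.757 m, r₂ = 0.269 m.
V = k[(2.87×10⁻⁹)/(0.757) + (6.64×10⁻⁹)/(0.269)] = 256 V.

256 V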